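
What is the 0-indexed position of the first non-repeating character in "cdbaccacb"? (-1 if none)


Input: cdbaccacb
Character frequencies:
  'a': 2
  'b': 2
  'c': 4
  'd': 1
Scanning left to right for freq == 1:
  Position 0 ('c'): freq=4, skip
  Position 1 ('d'): unique! => answer = 1

1


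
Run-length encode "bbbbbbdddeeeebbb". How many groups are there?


Input: bbbbbbdddeeeebbb
Scanning for consecutive runs:
  Group 1: 'b' x 6 (positions 0-5)
  Group 2: 'd' x 3 (positions 6-8)
  Group 3: 'e' x 4 (positions 9-12)
  Group 4: 'b' x 3 (positions 13-15)
Total groups: 4

4


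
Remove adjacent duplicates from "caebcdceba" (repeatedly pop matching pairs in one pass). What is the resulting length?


Input: caebcdceba
Stack-based adjacent duplicate removal:
  Read 'c': push. Stack: c
  Read 'a': push. Stack: ca
  Read 'e': push. Stack: cae
  Read 'b': push. Stack: caeb
  Read 'c': push. Stack: caebc
  Read 'd': push. Stack: caebcd
  Read 'c': push. Stack: caebcdc
  Read 'e': push. Stack: caebcdce
  Read 'b': push. Stack: caebcdceb
  Read 'a': push. Stack: caebcdceba
Final stack: "caebcdceba" (length 10)

10


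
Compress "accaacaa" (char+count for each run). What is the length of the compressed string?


Input: accaacaa
Runs:
  'a' x 1 => "a1"
  'c' x 2 => "c2"
  'a' x 2 => "a2"
  'c' x 1 => "c1"
  'a' x 2 => "a2"
Compressed: "a1c2a2c1a2"
Compressed length: 10

10


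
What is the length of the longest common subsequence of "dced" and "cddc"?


LCS of "dced" and "cddc"
DP table:
           c    d    d    c
      0    0    0    0    0
  d   0    0    1    1    1
  c   0    1    1    1    2
  e   0    1    1    1    2
  d   0    1    2    2    2
LCS length = dp[4][4] = 2

2


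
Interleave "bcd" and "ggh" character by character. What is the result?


Interleaving "bcd" and "ggh":
  Position 0: 'b' from first, 'g' from second => "bg"
  Position 1: 'c' from first, 'g' from second => "cg"
  Position 2: 'd' from first, 'h' from second => "dh"
Result: bgcgdh

bgcgdh


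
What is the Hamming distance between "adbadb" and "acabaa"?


Comparing "adbadb" and "acabaa" position by position:
  Position 0: 'a' vs 'a' => same
  Position 1: 'd' vs 'c' => differ
  Position 2: 'b' vs 'a' => differ
  Position 3: 'a' vs 'b' => differ
  Position 4: 'd' vs 'a' => differ
  Position 5: 'b' vs 'a' => differ
Total differences (Hamming distance): 5

5


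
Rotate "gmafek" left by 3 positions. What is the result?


Input: "gmafek", rotate left by 3
First 3 characters: "gma"
Remaining characters: "fek"
Concatenate remaining + first: "fek" + "gma" = "fekgma"

fekgma


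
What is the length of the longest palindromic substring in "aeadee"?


Input: "aeadee"
Checking substrings for palindromes:
  [0:3] "aea" (len 3) => palindrome
  [4:6] "ee" (len 2) => palindrome
Longest palindromic substring: "aea" with length 3

3


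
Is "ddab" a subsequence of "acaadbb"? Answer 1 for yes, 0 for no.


Check if "ddab" is a subsequence of "acaadbb"
Greedy scan:
  Position 0 ('a'): no match needed
  Position 1 ('c'): no match needed
  Position 2 ('a'): no match needed
  Position 3 ('a'): no match needed
  Position 4 ('d'): matches sub[0] = 'd'
  Position 5 ('b'): no match needed
  Position 6 ('b'): no match needed
Only matched 1/4 characters => not a subsequence

0


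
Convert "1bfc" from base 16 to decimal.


Input: "1bfc" in base 16
Positional expansion:
  Digit '1' (value 1) x 16^3 = 4096
  Digit 'b' (value 11) x 16^2 = 2816
  Digit 'f' (value 15) x 16^1 = 240
  Digit 'c' (value 12) x 16^0 = 12
Sum = 7164

7164


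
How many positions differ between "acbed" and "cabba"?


Comparing "acbed" and "cabba" position by position:
  Position 0: 'a' vs 'c' => DIFFER
  Position 1: 'c' vs 'a' => DIFFER
  Position 2: 'b' vs 'b' => same
  Position 3: 'e' vs 'b' => DIFFER
  Position 4: 'd' vs 'a' => DIFFER
Positions that differ: 4

4


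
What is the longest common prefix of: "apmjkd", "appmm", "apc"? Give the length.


Words: apmjkd, appmm, apc
  Position 0: all 'a' => match
  Position 1: all 'p' => match
  Position 2: ('m', 'p', 'c') => mismatch, stop
LCP = "ap" (length 2)

2


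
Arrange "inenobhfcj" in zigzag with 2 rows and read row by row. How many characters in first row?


Zigzag "inenobhfcj" into 2 rows:
Placing characters:
  'i' => row 0
  'n' => row 1
  'e' => row 0
  'n' => row 1
  'o' => row 0
  'b' => row 1
  'h' => row 0
  'f' => row 1
  'c' => row 0
  'j' => row 1
Rows:
  Row 0: "ieohc"
  Row 1: "nnbfj"
First row length: 5

5


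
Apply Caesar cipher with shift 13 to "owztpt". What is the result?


Caesar cipher: shift "owztpt" by 13
  'o' (pos 14) + 13 = pos 1 = 'b'
  'w' (pos 22) + 13 = pos 9 = 'j'
  'z' (pos 25) + 13 = pos 12 = 'm'
  't' (pos 19) + 13 = pos 6 = 'g'
  'p' (pos 15) + 13 = pos 2 = 'c'
  't' (pos 19) + 13 = pos 6 = 'g'
Result: bjmgcg

bjmgcg


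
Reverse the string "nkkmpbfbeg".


Input: nkkmpbfbeg
Reading characters right to left:
  Position 9: 'g'
  Position 8: 'e'
  Position 7: 'b'
  Position 6: 'f'
  Position 5: 'b'
  Position 4: 'p'
  Position 3: 'm'
  Position 2: 'k'
  Position 1: 'k'
  Position 0: 'n'
Reversed: gebfbpmkkn

gebfbpmkkn


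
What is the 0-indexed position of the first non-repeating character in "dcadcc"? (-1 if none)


Input: dcadcc
Character frequencies:
  'a': 1
  'c': 3
  'd': 2
Scanning left to right for freq == 1:
  Position 0 ('d'): freq=2, skip
  Position 1 ('c'): freq=3, skip
  Position 2 ('a'): unique! => answer = 2

2


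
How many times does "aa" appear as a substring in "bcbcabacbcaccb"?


Searching for "aa" in "bcbcabacbcaccb"
Scanning each position:
  Position 0: "bc" => no
  Position 1: "cb" => no
  Position 2: "bc" => no
  Position 3: "ca" => no
  Position 4: "ab" => no
  Position 5: "ba" => no
  Position 6: "ac" => no
  Position 7: "cb" => no
  Position 8: "bc" => no
  Position 9: "ca" => no
  Position 10: "ac" => no
  Position 11: "cc" => no
  Position 12: "cb" => no
Total occurrences: 0

0


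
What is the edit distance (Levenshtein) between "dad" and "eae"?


Computing edit distance: "dad" -> "eae"
DP table:
           e    a    e
      0    1    2    3
  d   1    1    2    3
  a   2    2    1    2
  d   3    3    2    2
Edit distance = dp[3][3] = 2

2


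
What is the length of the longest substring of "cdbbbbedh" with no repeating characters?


Input: "cdbbbbedh"
Sliding window (track last position of each char):
  Position 0 ('c'): window [0,0] length 1 -- new best
  Position 1 ('d'): window [0,1] length 2 -- new best
  Position 2 ('b'): window [0,2] length 3 -- new best
  Position 3 ('b'): repeat (last at 2), move window start to 3
  Position 3 ('b'): window [3,3] length 1
  Position 4 ('b'): repeat (last at 3), move window start to 4
  Position 4 ('b'): window [4,4] length 1
  Position 5 ('b'): repeat (last at 4), move window start to 5
  Position 5 ('b'): window [5,5] length 1
  Position 6 ('e'): window [5,6] length 2
  Position 7 ('d'): window [5,7] length 3
  Position 8 ('h'): window [5,8] length 4 -- new best
Longest substring with no repeats: "bedh" with length 4

4


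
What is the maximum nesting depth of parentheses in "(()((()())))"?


Input: "(()((()())))"
Tracking depth:
  Position 0 '(': depth becomes 1
  Position 1 '(': depth becomes 2
  Position 2 ')': depth becomes 1
  Position 3 '(': depth becomes 2
  Position 4 '(': depth becomes 3
  Position 5 '(': depth becomes 4
  Position 6 ')': depth becomes 3
  Position 7 '(': depth becomes 4
  Position 8 ')': depth becomes 3
  Position 9 ')': depth becomes 2
  Position 10 ')': depth becomes 1
  Position 11 ')': depth becomes 0
Maximum depth reached: 4

4


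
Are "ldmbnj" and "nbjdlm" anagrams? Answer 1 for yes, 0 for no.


Strings: "ldmbnj", "nbjdlm"
Sorted first:  bdjlmn
Sorted second: bdjlmn
Sorted forms match => anagrams

1


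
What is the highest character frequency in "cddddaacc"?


Input: cddddaacc
Character counts:
  'a': 2
  'c': 3
  'd': 4
Maximum frequency: 4

4


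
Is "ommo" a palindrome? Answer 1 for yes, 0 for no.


Input: ommo
Reversed: ommo
  Compare pos 0 ('o') with pos 3 ('o'): match
  Compare pos 1 ('m') with pos 2 ('m'): match
Result: palindrome

1


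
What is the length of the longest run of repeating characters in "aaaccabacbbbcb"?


Input: "aaaccabacbbbcb"
Scanning for longest run:
  Position 1 ('a'): continues run of 'a', length=2
  Position 2 ('a'): continues run of 'a', length=3
  Position 3 ('c'): new char, reset run to 1
  Position 4 ('c'): continues run of 'c', length=2
  Position 5 ('a'): new char, reset run to 1
  Position 6 ('b'): new char, reset run to 1
  Position 7 ('a'): new char, reset run to 1
  Position 8 ('c'): new char, reset run to 1
  Position 9 ('b'): new char, reset run to 1
  Position 10 ('b'): continues run of 'b', length=2
  Position 11 ('b'): continues run of 'b', length=3
  Position 12 ('c'): new char, reset run to 1
  Position 13 ('b'): new char, reset run to 1
Longest run: 'a' with length 3

3


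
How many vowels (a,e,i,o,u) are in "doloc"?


Input: doloc
Checking each character:
  'd' at position 0: consonant
  'o' at position 1: vowel (running total: 1)
  'l' at position 2: consonant
  'o' at position 3: vowel (running total: 2)
  'c' at position 4: consonant
Total vowels: 2

2


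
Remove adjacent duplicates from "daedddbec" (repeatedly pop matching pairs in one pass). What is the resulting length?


Input: daedddbec
Stack-based adjacent duplicate removal:
  Read 'd': push. Stack: d
  Read 'a': push. Stack: da
  Read 'e': push. Stack: dae
  Read 'd': push. Stack: daed
  Read 'd': matches stack top 'd' => pop. Stack: dae
  Read 'd': push. Stack: daed
  Read 'b': push. Stack: daedb
  Read 'e': push. Stack: daedbe
  Read 'c': push. Stack: daedbec
Final stack: "daedbec" (length 7)

7


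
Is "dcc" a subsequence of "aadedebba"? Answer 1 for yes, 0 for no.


Check if "dcc" is a subsequence of "aadedebba"
Greedy scan:
  Position 0 ('a'): no match needed
  Position 1 ('a'): no match needed
  Position 2 ('d'): matches sub[0] = 'd'
  Position 3 ('e'): no match needed
  Position 4 ('d'): no match needed
  Position 5 ('e'): no match needed
  Position 6 ('b'): no match needed
  Position 7 ('b'): no match needed
  Position 8 ('a'): no match needed
Only matched 1/3 characters => not a subsequence

0


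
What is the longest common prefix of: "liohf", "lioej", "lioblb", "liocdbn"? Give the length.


Words: liohf, lioej, lioblb, liocdbn
  Position 0: all 'l' => match
  Position 1: all 'i' => match
  Position 2: all 'o' => match
  Position 3: ('h', 'e', 'b', 'c') => mismatch, stop
LCP = "lio" (length 3)

3


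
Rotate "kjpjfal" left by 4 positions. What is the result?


Input: "kjpjfal", rotate left by 4
First 4 characters: "kjpj"
Remaining characters: "fal"
Concatenate remaining + first: "fal" + "kjpj" = "falkjpj"

falkjpj


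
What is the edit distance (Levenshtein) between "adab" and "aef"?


Computing edit distance: "adab" -> "aef"
DP table:
           a    e    f
      0    1    2    3
  a   1    0    1    2
  d   2    1    1    2
  a   3    2    2    2
  b   4    3    3    3
Edit distance = dp[4][3] = 3

3


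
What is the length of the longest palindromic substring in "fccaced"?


Input: "fccaced"
Checking substrings for palindromes:
  [2:5] "cac" (len 3) => palindrome
  [1:3] "cc" (len 2) => palindrome
Longest palindromic substring: "cac" with length 3

3


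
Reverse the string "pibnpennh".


Input: pibnpennh
Reading characters right to left:
  Position 8: 'h'
  Position 7: 'n'
  Position 6: 'n'
  Position 5: 'e'
  Position 4: 'p'
  Position 3: 'n'
  Position 2: 'b'
  Position 1: 'i'
  Position 0: 'p'
Reversed: hnnepnbip

hnnepnbip


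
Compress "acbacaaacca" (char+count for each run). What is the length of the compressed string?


Input: acbacaaacca
Runs:
  'a' x 1 => "a1"
  'c' x 1 => "c1"
  'b' x 1 => "b1"
  'a' x 1 => "a1"
  'c' x 1 => "c1"
  'a' x 3 => "a3"
  'c' x 2 => "c2"
  'a' x 1 => "a1"
Compressed: "a1c1b1a1c1a3c2a1"
Compressed length: 16

16


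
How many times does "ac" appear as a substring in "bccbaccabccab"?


Searching for "ac" in "bccbaccabccab"
Scanning each position:
  Position 0: "bc" => no
  Position 1: "cc" => no
  Position 2: "cb" => no
  Position 3: "ba" => no
  Position 4: "ac" => MATCH
  Position 5: "cc" => no
  Position 6: "ca" => no
  Position 7: "ab" => no
  Position 8: "bc" => no
  Position 9: "cc" => no
  Position 10: "ca" => no
  Position 11: "ab" => no
Total occurrences: 1

1


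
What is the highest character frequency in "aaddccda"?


Input: aaddccda
Character counts:
  'a': 3
  'c': 2
  'd': 3
Maximum frequency: 3

3


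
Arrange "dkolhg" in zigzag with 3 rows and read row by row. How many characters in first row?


Zigzag "dkolhg" into 3 rows:
Placing characters:
  'd' => row 0
  'k' => row 1
  'o' => row 2
  'l' => row 1
  'h' => row 0
  'g' => row 1
Rows:
  Row 0: "dh"
  Row 1: "klg"
  Row 2: "o"
First row length: 2

2


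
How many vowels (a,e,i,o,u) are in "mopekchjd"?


Input: mopekchjd
Checking each character:
  'm' at position 0: consonant
  'o' at position 1: vowel (running total: 1)
  'p' at position 2: consonant
  'e' at position 3: vowel (running total: 2)
  'k' at position 4: consonant
  'c' at position 5: consonant
  'h' at position 6: consonant
  'j' at position 7: consonant
  'd' at position 8: consonant
Total vowels: 2

2


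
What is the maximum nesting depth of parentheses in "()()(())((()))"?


Input: "()()(())((()))"
Tracking depth:
  Position 0 '(': depth becomes 1
  Position 1 ')': depth becomes 0
  Position 2 '(': depth becomes 1
  Position 3 ')': depth becomes 0
  Position 4 '(': depth becomes 1
  Position 5 '(': depth becomes 2
  Position 6 ')': depth becomes 1
  Position 7 ')': depth becomes 0
  Position 8 '(': depth becomes 1
  Position 9 '(': depth becomes 2
  Position 10 '(': depth becomes 3
  Position 11 ')': depth becomes 2
  Position 12 ')': depth becomes 1
  Position 13 ')': depth becomes 0
Maximum depth reached: 3

3


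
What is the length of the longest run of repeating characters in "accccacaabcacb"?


Input: "accccacaabcacb"
Scanning for longest run:
  Position 1 ('c'): new char, reset run to 1
  Position 2 ('c'): continues run of 'c', length=2
  Position 3 ('c'): continues run of 'c', length=3
  Position 4 ('c'): continues run of 'c', length=4
  Position 5 ('a'): new char, reset run to 1
  Position 6 ('c'): new char, reset run to 1
  Position 7 ('a'): new char, reset run to 1
  Position 8 ('a'): continues run of 'a', length=2
  Position 9 ('b'): new char, reset run to 1
  Position 10 ('c'): new char, reset run to 1
  Position 11 ('a'): new char, reset run to 1
  Position 12 ('c'): new char, reset run to 1
  Position 13 ('b'): new char, reset run to 1
Longest run: 'c' with length 4

4


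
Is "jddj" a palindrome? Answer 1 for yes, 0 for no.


Input: jddj
Reversed: jddj
  Compare pos 0 ('j') with pos 3 ('j'): match
  Compare pos 1 ('d') with pos 2 ('d'): match
Result: palindrome

1


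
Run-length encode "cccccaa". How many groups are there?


Input: cccccaa
Scanning for consecutive runs:
  Group 1: 'c' x 5 (positions 0-4)
  Group 2: 'a' x 2 (positions 5-6)
Total groups: 2

2


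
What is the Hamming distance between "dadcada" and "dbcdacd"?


Comparing "dadcada" and "dbcdacd" position by position:
  Position 0: 'd' vs 'd' => same
  Position 1: 'a' vs 'b' => differ
  Position 2: 'd' vs 'c' => differ
  Position 3: 'c' vs 'd' => differ
  Position 4: 'a' vs 'a' => same
  Position 5: 'd' vs 'c' => differ
  Position 6: 'a' vs 'd' => differ
Total differences (Hamming distance): 5

5


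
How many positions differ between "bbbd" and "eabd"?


Comparing "bbbd" and "eabd" position by position:
  Position 0: 'b' vs 'e' => DIFFER
  Position 1: 'b' vs 'a' => DIFFER
  Position 2: 'b' vs 'b' => same
  Position 3: 'd' vs 'd' => same
Positions that differ: 2

2


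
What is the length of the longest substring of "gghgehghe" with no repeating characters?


Input: "gghgehghe"
Sliding window (track last position of each char):
  Position 0 ('g'): window [0,0] length 1 -- new best
  Position 1 ('g'): repeat (last at 0), move window start to 1
  Position 1 ('g'): window [1,1] length 1
  Position 2 ('h'): window [1,2] length 2 -- new best
  Position 3 ('g'): repeat (last at 1), move window start to 2
  Position 3 ('g'): window [2,3] length 2
  Position 4 ('e'): window [2,4] length 3 -- new best
  Position 5 ('h'): repeat (last at 2), move window start to 3
  Position 5 ('h'): window [3,5] length 3
  Position 6 ('g'): repeat (last at 3), move window start to 4
  Position 6 ('g'): window [4,6] length 3
  Position 7 ('h'): repeat (last at 5), move window start to 6
  Position 7 ('h'): window [6,7] length 2
  Position 8 ('e'): window [6,8] length 3
Longest substring with no repeats: "hge" with length 3

3


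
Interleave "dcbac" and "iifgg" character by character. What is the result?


Interleaving "dcbac" and "iifgg":
  Position 0: 'd' from first, 'i' from second => "di"
  Position 1: 'c' from first, 'i' from second => "ci"
  Position 2: 'b' from first, 'f' from second => "bf"
  Position 3: 'a' from first, 'g' from second => "ag"
  Position 4: 'c' from first, 'g' from second => "cg"
Result: dicibfagcg

dicibfagcg


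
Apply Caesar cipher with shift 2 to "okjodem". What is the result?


Caesar cipher: shift "okjodem" by 2
  'o' (pos 14) + 2 = pos 16 = 'q'
  'k' (pos 10) + 2 = pos 12 = 'm'
  'j' (pos 9) + 2 = pos 11 = 'l'
  'o' (pos 14) + 2 = pos 16 = 'q'
  'd' (pos 3) + 2 = pos 5 = 'f'
  'e' (pos 4) + 2 = pos 6 = 'g'
  'm' (pos 12) + 2 = pos 14 = 'o'
Result: qmlqfgo

qmlqfgo


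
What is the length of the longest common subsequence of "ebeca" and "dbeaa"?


LCS of "ebeca" and "dbeaa"
DP table:
           d    b    e    a    a
      0    0    0    0    0    0
  e   0    0    0    1    1    1
  b   0    0    1    1    1    1
  e   0    0    1    2    2    2
  c   0    0    1    2    2    2
  a   0    0    1    2    3    3
LCS length = dp[5][5] = 3

3


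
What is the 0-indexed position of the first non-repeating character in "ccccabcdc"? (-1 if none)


Input: ccccabcdc
Character frequencies:
  'a': 1
  'b': 1
  'c': 6
  'd': 1
Scanning left to right for freq == 1:
  Position 0 ('c'): freq=6, skip
  Position 1 ('c'): freq=6, skip
  Position 2 ('c'): freq=6, skip
  Position 3 ('c'): freq=6, skip
  Position 4 ('a'): unique! => answer = 4

4


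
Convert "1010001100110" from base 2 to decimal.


Input: "1010001100110" in base 2
Positional expansion:
  Digit '1' (value 1) x 2^12 = 4096
  Digit '0' (value 0) x 2^11 = 0
  Digit '1' (value 1) x 2^10 = 1024
  Digit '0' (value 0) x 2^9 = 0
  Digit '0' (value 0) x 2^8 = 0
  Digit '0' (value 0) x 2^7 = 0
  Digit '1' (value 1) x 2^6 = 64
  Digit '1' (value 1) x 2^5 = 32
  Digit '0' (value 0) x 2^4 = 0
  Digit '0' (value 0) x 2^3 = 0
  Digit '1' (value 1) x 2^2 = 4
  Digit '1' (value 1) x 2^1 = 2
  Digit '0' (value 0) x 2^0 = 0
Sum = 5222

5222


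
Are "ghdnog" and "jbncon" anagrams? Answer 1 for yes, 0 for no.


Strings: "ghdnog", "jbncon"
Sorted first:  dgghno
Sorted second: bcjnno
Differ at position 0: 'd' vs 'b' => not anagrams

0


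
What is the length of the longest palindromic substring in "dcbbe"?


Input: "dcbbe"
Checking substrings for palindromes:
  [2:4] "bb" (len 2) => palindrome
Longest palindromic substring: "bb" with length 2

2


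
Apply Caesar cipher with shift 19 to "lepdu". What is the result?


Caesar cipher: shift "lepdu" by 19
  'l' (pos 11) + 19 = pos 4 = 'e'
  'e' (pos 4) + 19 = pos 23 = 'x'
  'p' (pos 15) + 19 = pos 8 = 'i'
  'd' (pos 3) + 19 = pos 22 = 'w'
  'u' (pos 20) + 19 = pos 13 = 'n'
Result: exiwn

exiwn


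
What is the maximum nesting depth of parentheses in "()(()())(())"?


Input: "()(()())(())"
Tracking depth:
  Position 0 '(': depth becomes 1
  Position 1 ')': depth becomes 0
  Position 2 '(': depth becomes 1
  Position 3 '(': depth becomes 2
  Position 4 ')': depth becomes 1
  Position 5 '(': depth becomes 2
  Position 6 ')': depth becomes 1
  Position 7 ')': depth becomes 0
  Position 8 '(': depth becomes 1
  Position 9 '(': depth becomes 2
  Position 10 ')': depth becomes 1
  Position 11 ')': depth becomes 0
Maximum depth reached: 2

2


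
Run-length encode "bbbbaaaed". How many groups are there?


Input: bbbbaaaed
Scanning for consecutive runs:
  Group 1: 'b' x 4 (positions 0-3)
  Group 2: 'a' x 3 (positions 4-6)
  Group 3: 'e' x 1 (positions 7-7)
  Group 4: 'd' x 1 (positions 8-8)
Total groups: 4

4


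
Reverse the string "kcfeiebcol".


Input: kcfeiebcol
Reading characters right to left:
  Position 9: 'l'
  Position 8: 'o'
  Position 7: 'c'
  Position 6: 'b'
  Position 5: 'e'
  Position 4: 'i'
  Position 3: 'e'
  Position 2: 'f'
  Position 1: 'c'
  Position 0: 'k'
Reversed: locbeiefck

locbeiefck


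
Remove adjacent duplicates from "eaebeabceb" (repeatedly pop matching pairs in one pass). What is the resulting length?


Input: eaebeabceb
Stack-based adjacent duplicate removal:
  Read 'e': push. Stack: e
  Read 'a': push. Stack: ea
  Read 'e': push. Stack: eae
  Read 'b': push. Stack: eaeb
  Read 'e': push. Stack: eaebe
  Read 'a': push. Stack: eaebea
  Read 'b': push. Stack: eaebeab
  Read 'c': push. Stack: eaebeabc
  Read 'e': push. Stack: eaebeabce
  Read 'b': push. Stack: eaebeabceb
Final stack: "eaebeabceb" (length 10)

10


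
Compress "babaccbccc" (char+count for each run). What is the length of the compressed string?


Input: babaccbccc
Runs:
  'b' x 1 => "b1"
  'a' x 1 => "a1"
  'b' x 1 => "b1"
  'a' x 1 => "a1"
  'c' x 2 => "c2"
  'b' x 1 => "b1"
  'c' x 3 => "c3"
Compressed: "b1a1b1a1c2b1c3"
Compressed length: 14

14


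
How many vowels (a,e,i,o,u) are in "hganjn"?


Input: hganjn
Checking each character:
  'h' at position 0: consonant
  'g' at position 1: consonant
  'a' at position 2: vowel (running total: 1)
  'n' at position 3: consonant
  'j' at position 4: consonant
  'n' at position 5: consonant
Total vowels: 1

1


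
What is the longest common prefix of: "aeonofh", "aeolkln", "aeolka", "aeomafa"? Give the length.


Words: aeonofh, aeolkln, aeolka, aeomafa
  Position 0: all 'a' => match
  Position 1: all 'e' => match
  Position 2: all 'o' => match
  Position 3: ('n', 'l', 'l', 'm') => mismatch, stop
LCP = "aeo" (length 3)

3


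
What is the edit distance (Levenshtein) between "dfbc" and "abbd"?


Computing edit distance: "dfbc" -> "abbd"
DP table:
           a    b    b    d
      0    1    2    3    4
  d   1    1    2    3    3
  f   2    2    2    3    4
  b   3    3    2    2    3
  c   4    4    3    3    3
Edit distance = dp[4][4] = 3

3


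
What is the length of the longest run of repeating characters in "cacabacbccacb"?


Input: "cacabacbccacb"
Scanning for longest run:
  Position 1 ('a'): new char, reset run to 1
  Position 2 ('c'): new char, reset run to 1
  Position 3 ('a'): new char, reset run to 1
  Position 4 ('b'): new char, reset run to 1
  Position 5 ('a'): new char, reset run to 1
  Position 6 ('c'): new char, reset run to 1
  Position 7 ('b'): new char, reset run to 1
  Position 8 ('c'): new char, reset run to 1
  Position 9 ('c'): continues run of 'c', length=2
  Position 10 ('a'): new char, reset run to 1
  Position 11 ('c'): new char, reset run to 1
  Position 12 ('b'): new char, reset run to 1
Longest run: 'c' with length 2

2


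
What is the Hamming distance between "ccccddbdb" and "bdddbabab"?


Comparing "ccccddbdb" and "bdddbabab" position by position:
  Position 0: 'c' vs 'b' => differ
  Position 1: 'c' vs 'd' => differ
  Position 2: 'c' vs 'd' => differ
  Position 3: 'c' vs 'd' => differ
  Position 4: 'd' vs 'b' => differ
  Position 5: 'd' vs 'a' => differ
  Position 6: 'b' vs 'b' => same
  Position 7: 'd' vs 'a' => differ
  Position 8: 'b' vs 'b' => same
Total differences (Hamming distance): 7

7


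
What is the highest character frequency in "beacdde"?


Input: beacdde
Character counts:
  'a': 1
  'b': 1
  'c': 1
  'd': 2
  'e': 2
Maximum frequency: 2

2


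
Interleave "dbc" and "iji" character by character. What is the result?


Interleaving "dbc" and "iji":
  Position 0: 'd' from first, 'i' from second => "di"
  Position 1: 'b' from first, 'j' from second => "bj"
  Position 2: 'c' from first, 'i' from second => "ci"
Result: dibjci

dibjci


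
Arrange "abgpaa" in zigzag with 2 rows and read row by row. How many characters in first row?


Zigzag "abgpaa" into 2 rows:
Placing characters:
  'a' => row 0
  'b' => row 1
  'g' => row 0
  'p' => row 1
  'a' => row 0
  'a' => row 1
Rows:
  Row 0: "aga"
  Row 1: "bpa"
First row length: 3

3


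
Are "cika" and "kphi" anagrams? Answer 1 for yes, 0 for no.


Strings: "cika", "kphi"
Sorted first:  acik
Sorted second: hikp
Differ at position 0: 'a' vs 'h' => not anagrams

0


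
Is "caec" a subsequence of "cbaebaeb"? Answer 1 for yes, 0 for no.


Check if "caec" is a subsequence of "cbaebaeb"
Greedy scan:
  Position 0 ('c'): matches sub[0] = 'c'
  Position 1 ('b'): no match needed
  Position 2 ('a'): matches sub[1] = 'a'
  Position 3 ('e'): matches sub[2] = 'e'
  Position 4 ('b'): no match needed
  Position 5 ('a'): no match needed
  Position 6 ('e'): no match needed
  Position 7 ('b'): no match needed
Only matched 3/4 characters => not a subsequence

0


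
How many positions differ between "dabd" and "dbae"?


Comparing "dabd" and "dbae" position by position:
  Position 0: 'd' vs 'd' => same
  Position 1: 'a' vs 'b' => DIFFER
  Position 2: 'b' vs 'a' => DIFFER
  Position 3: 'd' vs 'e' => DIFFER
Positions that differ: 3

3


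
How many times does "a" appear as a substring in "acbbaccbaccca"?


Searching for "a" in "acbbaccbaccca"
Scanning each position:
  Position 0: "a" => MATCH
  Position 1: "c" => no
  Position 2: "b" => no
  Position 3: "b" => no
  Position 4: "a" => MATCH
  Position 5: "c" => no
  Position 6: "c" => no
  Position 7: "b" => no
  Position 8: "a" => MATCH
  Position 9: "c" => no
  Position 10: "c" => no
  Position 11: "c" => no
  Position 12: "a" => MATCH
Total occurrences: 4

4


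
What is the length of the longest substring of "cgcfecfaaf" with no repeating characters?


Input: "cgcfecfaaf"
Sliding window (track last position of each char):
  Position 0 ('c'): window [0,0] length 1 -- new best
  Position 1 ('g'): window [0,1] length 2 -- new best
  Position 2 ('c'): repeat (last at 0), move window start to 1
  Position 2 ('c'): window [1,2] length 2
  Position 3 ('f'): window [1,3] length 3 -- new best
  Position 4 ('e'): window [1,4] length 4 -- new best
  Position 5 ('c'): repeat (last at 2), move window start to 3
  Position 5 ('c'): window [3,5] length 3
  Position 6 ('f'): repeat (last at 3), move window start to 4
  Position 6 ('f'): window [4,6] length 3
  Position 7 ('a'): window [4,7] length 4
  Position 8 ('a'): repeat (last at 7), move window start to 8
  Position 8 ('a'): window [8,8] length 1
  Position 9 ('f'): window [8,9] length 2
Longest substring with no repeats: "gcfe" with length 4

4


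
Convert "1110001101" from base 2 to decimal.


Input: "1110001101" in base 2
Positional expansion:
  Digit '1' (value 1) x 2^9 = 512
  Digit '1' (value 1) x 2^8 = 256
  Digit '1' (value 1) x 2^7 = 128
  Digit '0' (value 0) x 2^6 = 0
  Digit '0' (value 0) x 2^5 = 0
  Digit '0' (value 0) x 2^4 = 0
  Digit '1' (value 1) x 2^3 = 8
  Digit '1' (value 1) x 2^2 = 4
  Digit '0' (value 0) x 2^1 = 0
  Digit '1' (value 1) x 2^0 = 1
Sum = 909

909


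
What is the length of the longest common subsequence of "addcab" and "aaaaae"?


LCS of "addcab" and "aaaaae"
DP table:
           a    a    a    a    a    e
      0    0    0    0    0    0    0
  a   0    1    1    1    1    1    1
  d   0    1    1    1    1    1    1
  d   0    1    1    1    1    1    1
  c   0    1    1    1    1    1    1
  a   0    1    2    2    2    2    2
  b   0    1    2    2    2    2    2
LCS length = dp[6][6] = 2

2


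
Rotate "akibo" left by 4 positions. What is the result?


Input: "akibo", rotate left by 4
First 4 characters: "akib"
Remaining characters: "o"
Concatenate remaining + first: "o" + "akib" = "oakib"

oakib


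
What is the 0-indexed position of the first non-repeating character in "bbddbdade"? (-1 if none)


Input: bbddbdade
Character frequencies:
  'a': 1
  'b': 3
  'd': 4
  'e': 1
Scanning left to right for freq == 1:
  Position 0 ('b'): freq=3, skip
  Position 1 ('b'): freq=3, skip
  Position 2 ('d'): freq=4, skip
  Position 3 ('d'): freq=4, skip
  Position 4 ('b'): freq=3, skip
  Position 5 ('d'): freq=4, skip
  Position 6 ('a'): unique! => answer = 6

6


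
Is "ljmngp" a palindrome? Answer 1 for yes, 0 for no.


Input: ljmngp
Reversed: pgnmjl
  Compare pos 0 ('l') with pos 5 ('p'): MISMATCH
  Compare pos 1 ('j') with pos 4 ('g'): MISMATCH
  Compare pos 2 ('m') with pos 3 ('n'): MISMATCH
Result: not a palindrome

0


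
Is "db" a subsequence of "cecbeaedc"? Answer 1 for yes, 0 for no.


Check if "db" is a subsequence of "cecbeaedc"
Greedy scan:
  Position 0 ('c'): no match needed
  Position 1 ('e'): no match needed
  Position 2 ('c'): no match needed
  Position 3 ('b'): no match needed
  Position 4 ('e'): no match needed
  Position 5 ('a'): no match needed
  Position 6 ('e'): no match needed
  Position 7 ('d'): matches sub[0] = 'd'
  Position 8 ('c'): no match needed
Only matched 1/2 characters => not a subsequence

0


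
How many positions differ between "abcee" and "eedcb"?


Comparing "abcee" and "eedcb" position by position:
  Position 0: 'a' vs 'e' => DIFFER
  Position 1: 'b' vs 'e' => DIFFER
  Position 2: 'c' vs 'd' => DIFFER
  Position 3: 'e' vs 'c' => DIFFER
  Position 4: 'e' vs 'b' => DIFFER
Positions that differ: 5

5


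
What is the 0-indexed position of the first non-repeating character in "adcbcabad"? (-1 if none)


Input: adcbcabad
Character frequencies:
  'a': 3
  'b': 2
  'c': 2
  'd': 2
Scanning left to right for freq == 1:
  Position 0 ('a'): freq=3, skip
  Position 1 ('d'): freq=2, skip
  Position 2 ('c'): freq=2, skip
  Position 3 ('b'): freq=2, skip
  Position 4 ('c'): freq=2, skip
  Position 5 ('a'): freq=3, skip
  Position 6 ('b'): freq=2, skip
  Position 7 ('a'): freq=3, skip
  Position 8 ('d'): freq=2, skip
  No unique character found => answer = -1

-1


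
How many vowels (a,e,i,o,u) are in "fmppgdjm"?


Input: fmppgdjm
Checking each character:
  'f' at position 0: consonant
  'm' at position 1: consonant
  'p' at position 2: consonant
  'p' at position 3: consonant
  'g' at position 4: consonant
  'd' at position 5: consonant
  'j' at position 6: consonant
  'm' at position 7: consonant
Total vowels: 0

0


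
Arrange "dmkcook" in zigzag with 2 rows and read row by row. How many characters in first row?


Zigzag "dmkcook" into 2 rows:
Placing characters:
  'd' => row 0
  'm' => row 1
  'k' => row 0
  'c' => row 1
  'o' => row 0
  'o' => row 1
  'k' => row 0
Rows:
  Row 0: "dkok"
  Row 1: "mco"
First row length: 4

4


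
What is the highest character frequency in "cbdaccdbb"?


Input: cbdaccdbb
Character counts:
  'a': 1
  'b': 3
  'c': 3
  'd': 2
Maximum frequency: 3

3


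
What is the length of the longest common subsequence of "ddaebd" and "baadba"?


LCS of "ddaebd" and "baadba"
DP table:
           b    a    a    d    b    a
      0    0    0    0    0    0    0
  d   0    0    0    0    1    1    1
  d   0    0    0    0    1    1    1
  a   0    0    1    1    1    1    2
  e   0    0    1    1    1    1    2
  b   0    1    1    1    1    2    2
  d   0    1    1    1    2    2    2
LCS length = dp[6][6] = 2

2


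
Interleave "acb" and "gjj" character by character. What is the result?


Interleaving "acb" and "gjj":
  Position 0: 'a' from first, 'g' from second => "ag"
  Position 1: 'c' from first, 'j' from second => "cj"
  Position 2: 'b' from first, 'j' from second => "bj"
Result: agcjbj

agcjbj


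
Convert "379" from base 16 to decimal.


Input: "379" in base 16
Positional expansion:
  Digit '3' (value 3) x 16^2 = 768
  Digit '7' (value 7) x 16^1 = 112
  Digit '9' (value 9) x 16^0 = 9
Sum = 889

889


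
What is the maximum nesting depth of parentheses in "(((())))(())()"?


Input: "(((())))(())()"
Tracking depth:
  Position 0 '(': depth becomes 1
  Position 1 '(': depth becomes 2
  Position 2 '(': depth becomes 3
  Position 3 '(': depth becomes 4
  Position 4 ')': depth becomes 3
  Position 5 ')': depth becomes 2
  Position 6 ')': depth becomes 1
  Position 7 ')': depth becomes 0
  Position 8 '(': depth becomes 1
  Position 9 '(': depth becomes 2
  Position 10 ')': depth becomes 1
  Position 11 ')': depth becomes 0
  Position 12 '(': depth becomes 1
  Position 13 ')': depth becomes 0
Maximum depth reached: 4

4


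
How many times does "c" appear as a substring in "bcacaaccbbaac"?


Searching for "c" in "bcacaaccbbaac"
Scanning each position:
  Position 0: "b" => no
  Position 1: "c" => MATCH
  Position 2: "a" => no
  Position 3: "c" => MATCH
  Position 4: "a" => no
  Position 5: "a" => no
  Position 6: "c" => MATCH
  Position 7: "c" => MATCH
  Position 8: "b" => no
  Position 9: "b" => no
  Position 10: "a" => no
  Position 11: "a" => no
  Position 12: "c" => MATCH
Total occurrences: 5

5


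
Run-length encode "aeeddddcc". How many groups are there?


Input: aeeddddcc
Scanning for consecutive runs:
  Group 1: 'a' x 1 (positions 0-0)
  Group 2: 'e' x 2 (positions 1-2)
  Group 3: 'd' x 4 (positions 3-6)
  Group 4: 'c' x 2 (positions 7-8)
Total groups: 4

4


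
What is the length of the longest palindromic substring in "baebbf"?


Input: "baebbf"
Checking substrings for palindromes:
  [3:5] "bb" (len 2) => palindrome
Longest palindromic substring: "bb" with length 2

2


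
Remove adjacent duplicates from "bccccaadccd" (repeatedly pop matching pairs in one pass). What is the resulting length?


Input: bccccaadccd
Stack-based adjacent duplicate removal:
  Read 'b': push. Stack: b
  Read 'c': push. Stack: bc
  Read 'c': matches stack top 'c' => pop. Stack: b
  Read 'c': push. Stack: bc
  Read 'c': matches stack top 'c' => pop. Stack: b
  Read 'a': push. Stack: ba
  Read 'a': matches stack top 'a' => pop. Stack: b
  Read 'd': push. Stack: bd
  Read 'c': push. Stack: bdc
  Read 'c': matches stack top 'c' => pop. Stack: bd
  Read 'd': matches stack top 'd' => pop. Stack: b
Final stack: "b" (length 1)

1


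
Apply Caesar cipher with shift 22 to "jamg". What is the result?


Caesar cipher: shift "jamg" by 22
  'j' (pos 9) + 22 = pos 5 = 'f'
  'a' (pos 0) + 22 = pos 22 = 'w'
  'm' (pos 12) + 22 = pos 8 = 'i'
  'g' (pos 6) + 22 = pos 2 = 'c'
Result: fwic

fwic


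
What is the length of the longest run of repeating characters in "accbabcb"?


Input: "accbabcb"
Scanning for longest run:
  Position 1 ('c'): new char, reset run to 1
  Position 2 ('c'): continues run of 'c', length=2
  Position 3 ('b'): new char, reset run to 1
  Position 4 ('a'): new char, reset run to 1
  Position 5 ('b'): new char, reset run to 1
  Position 6 ('c'): new char, reset run to 1
  Position 7 ('b'): new char, reset run to 1
Longest run: 'c' with length 2

2


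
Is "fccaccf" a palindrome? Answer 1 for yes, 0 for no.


Input: fccaccf
Reversed: fccaccf
  Compare pos 0 ('f') with pos 6 ('f'): match
  Compare pos 1 ('c') with pos 5 ('c'): match
  Compare pos 2 ('c') with pos 4 ('c'): match
Result: palindrome

1


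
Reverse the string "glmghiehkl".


Input: glmghiehkl
Reading characters right to left:
  Position 9: 'l'
  Position 8: 'k'
  Position 7: 'h'
  Position 6: 'e'
  Position 5: 'i'
  Position 4: 'h'
  Position 3: 'g'
  Position 2: 'm'
  Position 1: 'l'
  Position 0: 'g'
Reversed: lkheihgmlg

lkheihgmlg


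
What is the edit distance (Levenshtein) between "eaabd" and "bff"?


Computing edit distance: "eaabd" -> "bff"
DP table:
           b    f    f
      0    1    2    3
  e   1    1    2    3
  a   2    2    2    3
  a   3    3    3    3
  b   4    3    4    4
  d   5    4    4    5
Edit distance = dp[5][3] = 5

5


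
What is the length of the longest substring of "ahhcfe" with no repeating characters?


Input: "ahhcfe"
Sliding window (track last position of each char):
  Position 0 ('a'): window [0,0] length 1 -- new best
  Position 1 ('h'): window [0,1] length 2 -- new best
  Position 2 ('h'): repeat (last at 1), move window start to 2
  Position 2 ('h'): window [2,2] length 1
  Position 3 ('c'): window [2,3] length 2
  Position 4 ('f'): window [2,4] length 3 -- new best
  Position 5 ('e'): window [2,5] length 4 -- new best
Longest substring with no repeats: "hcfe" with length 4

4


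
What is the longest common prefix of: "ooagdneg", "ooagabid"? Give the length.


Words: ooagdneg, ooagabid
  Position 0: all 'o' => match
  Position 1: all 'o' => match
  Position 2: all 'a' => match
  Position 3: all 'g' => match
  Position 4: ('d', 'a') => mismatch, stop
LCP = "ooag" (length 4)

4


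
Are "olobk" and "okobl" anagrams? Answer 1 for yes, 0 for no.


Strings: "olobk", "okobl"
Sorted first:  bkloo
Sorted second: bkloo
Sorted forms match => anagrams

1


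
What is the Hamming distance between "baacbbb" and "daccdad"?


Comparing "baacbbb" and "daccdad" position by position:
  Position 0: 'b' vs 'd' => differ
  Position 1: 'a' vs 'a' => same
  Position 2: 'a' vs 'c' => differ
  Position 3: 'c' vs 'c' => same
  Position 4: 'b' vs 'd' => differ
  Position 5: 'b' vs 'a' => differ
  Position 6: 'b' vs 'd' => differ
Total differences (Hamming distance): 5

5


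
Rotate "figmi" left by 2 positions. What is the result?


Input: "figmi", rotate left by 2
First 2 characters: "fi"
Remaining characters: "gmi"
Concatenate remaining + first: "gmi" + "fi" = "gmifi"

gmifi


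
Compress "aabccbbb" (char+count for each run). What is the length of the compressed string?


Input: aabccbbb
Runs:
  'a' x 2 => "a2"
  'b' x 1 => "b1"
  'c' x 2 => "c2"
  'b' x 3 => "b3"
Compressed: "a2b1c2b3"
Compressed length: 8

8


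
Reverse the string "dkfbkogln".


Input: dkfbkogln
Reading characters right to left:
  Position 8: 'n'
  Position 7: 'l'
  Position 6: 'g'
  Position 5: 'o'
  Position 4: 'k'
  Position 3: 'b'
  Position 2: 'f'
  Position 1: 'k'
  Position 0: 'd'
Reversed: nlgokbfkd

nlgokbfkd


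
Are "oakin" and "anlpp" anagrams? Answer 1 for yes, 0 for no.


Strings: "oakin", "anlpp"
Sorted first:  aikno
Sorted second: alnpp
Differ at position 1: 'i' vs 'l' => not anagrams

0


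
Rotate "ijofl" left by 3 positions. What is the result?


Input: "ijofl", rotate left by 3
First 3 characters: "ijo"
Remaining characters: "fl"
Concatenate remaining + first: "fl" + "ijo" = "flijo"

flijo


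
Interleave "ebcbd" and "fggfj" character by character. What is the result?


Interleaving "ebcbd" and "fggfj":
  Position 0: 'e' from first, 'f' from second => "ef"
  Position 1: 'b' from first, 'g' from second => "bg"
  Position 2: 'c' from first, 'g' from second => "cg"
  Position 3: 'b' from first, 'f' from second => "bf"
  Position 4: 'd' from first, 'j' from second => "dj"
Result: efbgcgbfdj

efbgcgbfdj


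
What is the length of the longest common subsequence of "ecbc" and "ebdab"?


LCS of "ecbc" and "ebdab"
DP table:
           e    b    d    a    b
      0    0    0    0    0    0
  e   0    1    1    1    1    1
  c   0    1    1    1    1    1
  b   0    1    2    2    2    2
  c   0    1    2    2    2    2
LCS length = dp[4][5] = 2

2


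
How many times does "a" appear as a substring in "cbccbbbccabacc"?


Searching for "a" in "cbccbbbccabacc"
Scanning each position:
  Position 0: "c" => no
  Position 1: "b" => no
  Position 2: "c" => no
  Position 3: "c" => no
  Position 4: "b" => no
  Position 5: "b" => no
  Position 6: "b" => no
  Position 7: "c" => no
  Position 8: "c" => no
  Position 9: "a" => MATCH
  Position 10: "b" => no
  Position 11: "a" => MATCH
  Position 12: "c" => no
  Position 13: "c" => no
Total occurrences: 2

2


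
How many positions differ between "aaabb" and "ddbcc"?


Comparing "aaabb" and "ddbcc" position by position:
  Position 0: 'a' vs 'd' => DIFFER
  Position 1: 'a' vs 'd' => DIFFER
  Position 2: 'a' vs 'b' => DIFFER
  Position 3: 'b' vs 'c' => DIFFER
  Position 4: 'b' vs 'c' => DIFFER
Positions that differ: 5

5
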